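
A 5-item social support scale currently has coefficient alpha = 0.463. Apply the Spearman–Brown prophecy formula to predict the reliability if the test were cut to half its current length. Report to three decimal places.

predicted reliability = 0.301

Length factor m = 1/2
α' = m·α / (1 − (1−m)·α)
   = 1/2 × 0.463 / (1 − (1 − 1/2) × 0.463)
   = 0.2315 / 0.7685 = 0.301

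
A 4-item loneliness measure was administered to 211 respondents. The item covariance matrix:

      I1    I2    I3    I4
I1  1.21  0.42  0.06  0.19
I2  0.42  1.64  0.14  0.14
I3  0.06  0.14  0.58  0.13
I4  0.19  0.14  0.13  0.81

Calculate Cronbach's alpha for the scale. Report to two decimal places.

α = 0.45

Σσᵢ² = 1.21 + 1.64 + 0.58 + 0.81 = 4.24
Σ_{i<j} σ_ij = 1.08
Var(T) = 4.24 + 2 × 1.08 = 6.40
α = (k/(k−1))·(1 − Σσᵢ²/Var(T)) = (4/3)·(1 − 4.24/6.40) = 0.45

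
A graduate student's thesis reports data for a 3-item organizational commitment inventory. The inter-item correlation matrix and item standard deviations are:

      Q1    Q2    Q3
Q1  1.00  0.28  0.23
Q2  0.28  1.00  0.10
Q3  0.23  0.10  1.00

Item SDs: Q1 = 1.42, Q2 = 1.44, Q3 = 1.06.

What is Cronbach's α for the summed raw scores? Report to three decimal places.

Σσ²ᵢ = 1.42² + 1.44² + 1.06² = 5.2136
Covariances σ_ij = r_ij · s_i · s_j:
  σ(Q1,Q2) = 0.28 × 1.42 × 1.44 = 0.5725
  σ(Q1,Q3) = 0.23 × 1.42 × 1.06 = 0.3462
  σ(Q2,Q3) = 0.10 × 1.44 × 1.06 = 0.1526
σ²_T = Σσ²ᵢ + 2·Σσ_ij = 5.2136 + 2 × 1.0713 = 7.3562
α = (3/2)·(1 − 5.2136/7.3562) = 0.437

α = 0.437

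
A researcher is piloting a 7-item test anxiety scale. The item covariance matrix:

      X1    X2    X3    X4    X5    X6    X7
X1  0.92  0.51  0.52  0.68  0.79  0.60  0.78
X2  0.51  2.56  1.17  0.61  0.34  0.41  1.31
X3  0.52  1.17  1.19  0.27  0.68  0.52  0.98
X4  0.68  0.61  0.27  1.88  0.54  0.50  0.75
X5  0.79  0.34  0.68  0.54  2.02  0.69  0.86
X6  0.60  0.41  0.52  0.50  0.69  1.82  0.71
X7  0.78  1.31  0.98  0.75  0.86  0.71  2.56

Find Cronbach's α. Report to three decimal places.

Σσᵢ² = 0.92 + 2.56 + 1.19 + 1.88 + 2.02 + 1.82 + 2.56 = 12.95
Sum of the distinct covariances = 14.22
Var(T) = 12.95 + 2 × 14.22 = 41.39
α = (k/(k−1))·(1 − Σσᵢ²/Var(T)) = (7/6)·(1 − 12.95/41.39) = 0.802

α = 0.802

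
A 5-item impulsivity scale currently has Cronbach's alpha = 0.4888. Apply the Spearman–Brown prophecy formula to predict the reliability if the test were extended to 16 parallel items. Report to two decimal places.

Length factor m = 16/5 = 3.2000
α' = m·α / (1 + (m−1)·α)
   = 16/5 × 0.4888 / (1 + (16/5 − 1) × 0.4888)
   = 1.5642 / 2.0754 = 0.75

predicted reliability = 0.75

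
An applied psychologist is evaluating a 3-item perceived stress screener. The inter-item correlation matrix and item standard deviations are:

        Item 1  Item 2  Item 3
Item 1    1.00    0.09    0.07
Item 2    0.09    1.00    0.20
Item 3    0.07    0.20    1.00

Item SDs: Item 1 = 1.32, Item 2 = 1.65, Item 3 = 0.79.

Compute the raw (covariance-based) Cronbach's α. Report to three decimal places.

α = 0.258

Σσ²ᵢ = 1.32² + 1.65² + 0.79² = 5.0890
Covariances σ_ij = r_ij · s_i · s_j:
  σ(Item 1,Item 2) = 0.09 × 1.32 × 1.65 = 0.1960
  σ(Item 1,Item 3) = 0.07 × 1.32 × 0.79 = 0.0730
  σ(Item 2,Item 3) = 0.20 × 1.65 × 0.79 = 0.2607
σ²_T = Σσ²ᵢ + 2·Σσ_ij = 5.0890 + 2 × 0.5297 = 6.1484
α = (3/2)·(1 − 5.0890/6.1484) = 0.258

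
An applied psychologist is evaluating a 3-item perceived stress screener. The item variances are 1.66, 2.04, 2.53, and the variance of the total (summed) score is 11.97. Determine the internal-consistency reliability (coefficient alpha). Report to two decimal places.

α = 0.72

Σσ²ᵢ = 1.66 + 2.04 + 2.53 = 6.23
α = (k/(k−1))·(1 − Σσ²ᵢ/Var(T)) = (3/2)·(1 − 6.23/11.97) = 0.72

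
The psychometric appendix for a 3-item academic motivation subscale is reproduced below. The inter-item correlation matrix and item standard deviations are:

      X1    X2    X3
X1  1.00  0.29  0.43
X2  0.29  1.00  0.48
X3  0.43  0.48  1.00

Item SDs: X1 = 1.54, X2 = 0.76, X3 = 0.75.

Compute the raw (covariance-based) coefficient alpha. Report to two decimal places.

Σσ²ᵢ = 1.54² + 0.76² + 0.75² = 3.5117
Covariances σ_ij = r_ij · s_i · s_j:
  σ(X1,X2) = 0.29 × 1.54 × 0.76 = 0.3394
  σ(X1,X3) = 0.43 × 1.54 × 0.75 = 0.4967
  σ(X2,X3) = 0.48 × 0.76 × 0.75 = 0.2736
σ²_T = Σσ²ᵢ + 2·Σσ_ij = 3.5117 + 2 × 1.1097 = 5.7311
α = (3/2)·(1 − 3.5117/5.7311) = 0.58

coefficient alpha = 0.58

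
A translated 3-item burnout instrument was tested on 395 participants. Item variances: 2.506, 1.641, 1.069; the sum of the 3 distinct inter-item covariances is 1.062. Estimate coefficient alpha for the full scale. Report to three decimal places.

α = 0.434

Σσᵢ² = 2.506 + 1.641 + 1.069 = 5.216
Sum of distinct covariances = 1.062
Var(T) = Σσᵢ² + 2·Σcov = 5.216 + 2 × 1.062 = 7.340
α = (3/2)·(1 − 5.216/7.340) = 0.434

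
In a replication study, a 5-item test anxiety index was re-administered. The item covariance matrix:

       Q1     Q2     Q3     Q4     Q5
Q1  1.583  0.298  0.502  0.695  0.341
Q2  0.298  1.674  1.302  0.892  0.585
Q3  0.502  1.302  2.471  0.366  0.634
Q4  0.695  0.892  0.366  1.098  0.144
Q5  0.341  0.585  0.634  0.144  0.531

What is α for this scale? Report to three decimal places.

sum of item variances = 1.583 + 1.674 + 2.471 + 1.098 + 0.531 = 7.357
Sum of off-diagonal covariances = 5.759
σ²_T = 7.357 + 2 × 5.759 = 18.875
α = (k/(k−1))·(1 − sum of item variances/σ²_T) = (5/4)·(1 − 7.357/18.875) = 0.763

α = 0.763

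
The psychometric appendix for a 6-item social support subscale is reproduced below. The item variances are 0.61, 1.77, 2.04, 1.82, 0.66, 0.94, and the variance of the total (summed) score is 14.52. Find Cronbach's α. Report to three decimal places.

ΣVar(i) = 0.61 + 1.77 + 2.04 + 1.82 + 0.66 + 0.94 = 7.84
α = (k/(k−1))·(1 − ΣVar(i)/total variance) = (6/5)·(1 − 7.84/14.52) = 0.552

Cronbach's α = 0.552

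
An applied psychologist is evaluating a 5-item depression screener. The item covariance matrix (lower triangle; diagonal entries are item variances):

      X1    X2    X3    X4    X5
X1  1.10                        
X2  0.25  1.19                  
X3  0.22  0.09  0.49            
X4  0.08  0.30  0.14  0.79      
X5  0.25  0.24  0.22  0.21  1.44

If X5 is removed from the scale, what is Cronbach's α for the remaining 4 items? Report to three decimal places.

Remaining items: X1, X2, X3, X4 (k = 4).
Σσᵢ² = 1.10 + 1.19 + 0.49 + 0.79 = 3.57
σ²_T = 3.57 + 2 × 1.08 = 5.73
α (item deleted) = (4/3)·(1 − 3.57/5.73) = 0.503

Cronbach's α = 0.503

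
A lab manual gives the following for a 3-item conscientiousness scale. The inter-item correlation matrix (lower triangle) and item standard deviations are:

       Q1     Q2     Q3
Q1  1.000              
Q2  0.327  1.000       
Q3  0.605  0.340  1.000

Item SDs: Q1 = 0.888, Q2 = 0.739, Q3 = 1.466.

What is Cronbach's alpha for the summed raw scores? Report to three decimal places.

Cronbach's alpha = 0.661

Σσ²ᵢ = 0.888² + 0.739² + 1.466² = 3.4838
Covariances σ_ij = r_ij · s_i · s_j:
  σ(Q1,Q2) = 0.327 × 0.888 × 0.739 = 0.2146
  σ(Q1,Q3) = 0.605 × 0.888 × 1.466 = 0.7876
  σ(Q2,Q3) = 0.340 × 0.739 × 1.466 = 0.3683
σ²_T = Σσ²ᵢ + 2·Σσ_ij = 3.4838 + 2 × 1.3705 = 6.2248
α = (3/2)·(1 − 3.4838/6.2248) = 0.661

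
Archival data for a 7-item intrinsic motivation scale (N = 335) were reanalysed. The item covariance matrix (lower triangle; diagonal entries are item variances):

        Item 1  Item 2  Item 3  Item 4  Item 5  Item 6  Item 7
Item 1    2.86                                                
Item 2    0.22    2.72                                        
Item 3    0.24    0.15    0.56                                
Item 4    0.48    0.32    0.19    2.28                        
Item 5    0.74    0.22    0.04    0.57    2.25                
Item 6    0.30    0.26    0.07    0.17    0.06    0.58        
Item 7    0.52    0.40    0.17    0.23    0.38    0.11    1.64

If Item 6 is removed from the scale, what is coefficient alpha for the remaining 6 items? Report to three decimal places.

α = 0.530

Remaining items: Item 1, Item 2, Item 3, Item 4, Item 5, Item 7 (k = 6).
Σσ²ᵢ = 2.86 + 2.72 + 0.56 + 2.28 + 2.25 + 1.64 = 12.31
σ²_T = 12.31 + 2 × 4.87 = 22.05
α (item deleted) = (6/5)·(1 − 12.31/22.05) = 0.530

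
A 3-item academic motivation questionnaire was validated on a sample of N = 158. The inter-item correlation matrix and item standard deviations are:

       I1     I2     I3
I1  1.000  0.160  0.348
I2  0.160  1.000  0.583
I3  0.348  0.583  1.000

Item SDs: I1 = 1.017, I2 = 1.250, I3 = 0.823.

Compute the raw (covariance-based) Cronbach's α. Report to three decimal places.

α = 0.601

Σσ²ᵢ = 1.017² + 1.250² + 0.823² = 3.2741
Covariances σ_ij = r_ij · s_i · s_j:
  σ(I1,I2) = 0.160 × 1.017 × 1.250 = 0.2034
  σ(I1,I3) = 0.348 × 1.017 × 0.823 = 0.2913
  σ(I2,I3) = 0.583 × 1.250 × 0.823 = 0.5998
σ²_T = Σσ²ᵢ + 2·Σσ_ij = 3.2741 + 2 × 1.0945 = 5.4631
α = (3/2)·(1 − 3.2741/5.4631) = 0.601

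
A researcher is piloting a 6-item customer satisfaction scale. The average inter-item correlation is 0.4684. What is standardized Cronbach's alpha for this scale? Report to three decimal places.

Standardized α = k·r̄ / (1 + (k−1)·r̄) = 6 × 0.4684 / (1 + 5 × 0.4684)
  = 2.8104 / 3.3420 = 0.841

standardized Cronbach's alpha = 0.841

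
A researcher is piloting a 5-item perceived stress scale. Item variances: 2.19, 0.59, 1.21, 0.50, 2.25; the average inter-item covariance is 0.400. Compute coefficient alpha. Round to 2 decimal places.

coefficient alpha = 0.68

sum of item variances = 2.19 + 0.59 + 1.21 + 0.50 + 2.25 = 6.74
Sum of the 10 distinct covariances = 10 × 0.400 = 4.000
total variance = sum of item variances + 2·Σcov = 6.74 + 2 × 4.000 = 14.740
α = (5/4)·(1 − 6.74/14.740) = 0.68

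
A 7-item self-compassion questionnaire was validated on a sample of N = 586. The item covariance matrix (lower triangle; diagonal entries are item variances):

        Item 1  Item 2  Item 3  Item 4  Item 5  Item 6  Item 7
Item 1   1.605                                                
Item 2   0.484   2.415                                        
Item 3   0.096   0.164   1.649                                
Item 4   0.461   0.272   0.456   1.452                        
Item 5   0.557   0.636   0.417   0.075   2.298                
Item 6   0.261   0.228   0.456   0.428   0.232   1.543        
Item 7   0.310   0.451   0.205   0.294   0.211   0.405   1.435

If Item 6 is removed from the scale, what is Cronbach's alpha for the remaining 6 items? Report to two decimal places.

Cronbach's alpha = 0.58

Remaining items: Item 1, Item 2, Item 3, Item 4, Item 5, Item 7 (k = 6).
ΣVar(i) = 1.605 + 2.415 + 1.649 + 1.452 + 2.298 + 1.435 = 10.854
σ²_T = 10.854 + 2 × 5.089 = 21.032
α (item deleted) = (6/5)·(1 − 10.854/21.032) = 0.58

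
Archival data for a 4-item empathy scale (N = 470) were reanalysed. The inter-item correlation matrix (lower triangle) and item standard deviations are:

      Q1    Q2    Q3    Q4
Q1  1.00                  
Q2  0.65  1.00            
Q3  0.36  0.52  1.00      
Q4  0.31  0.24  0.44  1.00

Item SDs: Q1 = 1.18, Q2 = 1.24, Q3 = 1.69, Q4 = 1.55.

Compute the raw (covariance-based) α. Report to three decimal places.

Σσ²ᵢ = 1.18² + 1.24² + 1.69² + 1.55² = 8.1886
Covariances σ_ij = r_ij · s_i · s_j:
  σ(Q1,Q2) = 0.65 × 1.18 × 1.24 = 0.9511
  σ(Q1,Q3) = 0.36 × 1.18 × 1.69 = 0.7179
  σ(Q1,Q4) = 0.31 × 1.18 × 1.55 = 0.5670
  σ(Q2,Q3) = 0.52 × 1.24 × 1.69 = 1.0897
  σ(Q2,Q4) = 0.24 × 1.24 × 1.55 = 0.4613
  σ(Q3,Q4) = 0.44 × 1.69 × 1.55 = 1.1526
σ²_T = Σσ²ᵢ + 2·Σσ_ij = 8.1886 + 2 × 4.9396 = 18.0678
α = (4/3)·(1 − 8.1886/18.0678) = 0.729

α = 0.729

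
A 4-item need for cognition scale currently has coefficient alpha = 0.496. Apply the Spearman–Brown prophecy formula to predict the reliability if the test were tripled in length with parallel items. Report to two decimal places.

Length factor m = 3
α' = m·α / (1 + (m−1)·α)
   = 3 × 0.496 / (1 + (3 − 1) × 0.496)
   = 1.4880 / 1.9920 = 0.75

predicted reliability = 0.75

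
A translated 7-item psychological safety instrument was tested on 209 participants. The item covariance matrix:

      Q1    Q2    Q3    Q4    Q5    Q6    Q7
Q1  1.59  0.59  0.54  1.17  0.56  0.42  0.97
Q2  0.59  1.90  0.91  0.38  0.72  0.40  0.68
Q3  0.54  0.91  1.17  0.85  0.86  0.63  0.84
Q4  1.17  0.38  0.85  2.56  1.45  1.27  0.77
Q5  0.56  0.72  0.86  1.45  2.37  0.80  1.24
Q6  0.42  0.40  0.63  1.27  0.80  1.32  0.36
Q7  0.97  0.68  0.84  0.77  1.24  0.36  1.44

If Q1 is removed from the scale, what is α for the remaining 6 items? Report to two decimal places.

α = 0.83

Remaining items: Q2, Q3, Q4, Q5, Q6, Q7 (k = 6).
Σσ²ᵢ = 1.90 + 1.17 + 2.56 + 2.37 + 1.32 + 1.44 = 10.76
σ²_T = 10.76 + 2 × 12.16 = 35.08
α (item deleted) = (6/5)·(1 − 10.76/35.08) = 0.83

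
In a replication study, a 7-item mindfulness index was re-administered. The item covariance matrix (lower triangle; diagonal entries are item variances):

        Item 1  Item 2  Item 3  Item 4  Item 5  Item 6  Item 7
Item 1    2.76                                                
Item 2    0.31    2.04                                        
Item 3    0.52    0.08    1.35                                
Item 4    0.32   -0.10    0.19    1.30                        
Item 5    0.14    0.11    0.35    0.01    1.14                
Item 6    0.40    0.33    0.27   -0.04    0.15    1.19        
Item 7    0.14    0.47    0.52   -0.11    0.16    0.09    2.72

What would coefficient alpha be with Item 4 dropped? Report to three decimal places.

Remaining items: Item 1, Item 2, Item 3, Item 5, Item 6, Item 7 (k = 6).
Σσ²ᵢ = 2.76 + 2.04 + 1.35 + 1.14 + 1.19 + 2.72 = 11.20
σ²_T = 11.20 + 2 × 4.04 = 19.28
α (item deleted) = (6/5)·(1 − 11.20/19.28) = 0.503

coefficient alpha = 0.503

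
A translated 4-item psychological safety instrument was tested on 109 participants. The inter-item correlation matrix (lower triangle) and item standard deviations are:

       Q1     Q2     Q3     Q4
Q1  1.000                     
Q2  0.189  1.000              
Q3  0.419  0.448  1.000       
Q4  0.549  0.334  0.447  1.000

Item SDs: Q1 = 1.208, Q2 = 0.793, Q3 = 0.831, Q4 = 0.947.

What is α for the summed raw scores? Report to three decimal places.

Σσ²ᵢ = 1.208² + 0.793² + 0.831² + 0.947² = 3.6755
Covariances σ_ij = r_ij · s_i · s_j:
  σ(Q1,Q2) = 0.189 × 1.208 × 0.793 = 0.1811
  σ(Q1,Q3) = 0.419 × 1.208 × 0.831 = 0.4206
  σ(Q1,Q4) = 0.549 × 1.208 × 0.947 = 0.6280
  σ(Q2,Q3) = 0.448 × 0.793 × 0.831 = 0.2952
  σ(Q2,Q4) = 0.334 × 0.793 × 0.947 = 0.2508
  σ(Q3,Q4) = 0.447 × 0.831 × 0.947 = 0.3518
σ²_T = Σσ²ᵢ + 2·Σσ_ij = 3.6755 + 2 × 2.1275 = 7.9305
α = (4/3)·(1 − 3.6755/7.9305) = 0.715

α = 0.715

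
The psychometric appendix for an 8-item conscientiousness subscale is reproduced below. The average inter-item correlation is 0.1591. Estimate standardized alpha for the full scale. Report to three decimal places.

α = 0.602

Standardized α = k·r̄ / (1 + (k−1)·r̄) = 8 × 0.1591 / (1 + 7 × 0.1591)
  = 1.2728 / 2.1137 = 0.602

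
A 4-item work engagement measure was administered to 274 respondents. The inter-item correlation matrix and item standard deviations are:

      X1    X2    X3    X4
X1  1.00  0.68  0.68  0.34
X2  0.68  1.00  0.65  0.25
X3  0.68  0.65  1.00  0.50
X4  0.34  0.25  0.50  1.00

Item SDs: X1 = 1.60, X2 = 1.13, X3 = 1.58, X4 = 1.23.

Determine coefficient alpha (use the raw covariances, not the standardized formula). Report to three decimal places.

Σσ²ᵢ = 1.60² + 1.13² + 1.58² + 1.23² = 7.8462
Covariances σ_ij = r_ij · s_i · s_j:
  σ(X1,X2) = 0.68 × 1.60 × 1.13 = 1.2294
  σ(X1,X3) = 0.68 × 1.60 × 1.58 = 1.7190
  σ(X1,X4) = 0.34 × 1.60 × 1.23 = 0.6691
  σ(X2,X3) = 0.65 × 1.13 × 1.58 = 1.1605
  σ(X2,X4) = 0.25 × 1.13 × 1.23 = 0.3475
  σ(X3,X4) = 0.50 × 1.58 × 1.23 = 0.9717
σ²_T = Σσ²ᵢ + 2·Σσ_ij = 7.8462 + 2 × 6.0972 = 20.0406
α = (4/3)·(1 − 7.8462/20.0406) = 0.811

coefficient alpha = 0.811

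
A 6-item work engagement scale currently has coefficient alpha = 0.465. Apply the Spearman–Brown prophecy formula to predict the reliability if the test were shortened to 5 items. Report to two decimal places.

predicted reliability = 0.42

Length factor m = 5/6 = 0.8333
α' = m·α / (1 − (1−m)·α)
   = 5/6 × 0.465 / (1 − (1 − 5/6) × 0.465)
   = 0.3875 / 0.9225 = 0.42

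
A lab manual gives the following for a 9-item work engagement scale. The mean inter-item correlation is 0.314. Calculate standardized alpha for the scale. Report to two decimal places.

standardized alpha = 0.80

Standardized α = k·r̄ / (1 + (k−1)·r̄) = 9 × 0.314 / (1 + 8 × 0.314)
  = 2.8260 / 3.5120 = 0.80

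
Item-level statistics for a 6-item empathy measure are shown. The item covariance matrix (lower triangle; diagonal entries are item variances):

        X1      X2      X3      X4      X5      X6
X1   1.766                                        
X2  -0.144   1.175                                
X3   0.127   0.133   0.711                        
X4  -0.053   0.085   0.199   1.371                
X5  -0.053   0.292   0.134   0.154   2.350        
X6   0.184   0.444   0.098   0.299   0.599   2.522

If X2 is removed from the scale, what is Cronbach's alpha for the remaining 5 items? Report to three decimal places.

Cronbach's alpha = 0.349

Remaining items: X1, X3, X4, X5, X6 (k = 5).
Σσᵢ² = 1.766 + 0.711 + 1.371 + 2.350 + 2.522 = 8.720
σ²_T = 8.720 + 2 × 1.688 = 12.096
α (item deleted) = (5/4)·(1 − 8.720/12.096) = 0.349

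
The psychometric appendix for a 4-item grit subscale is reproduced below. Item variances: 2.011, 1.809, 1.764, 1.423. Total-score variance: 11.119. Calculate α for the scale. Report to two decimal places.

sum of item variances = 2.011 + 1.809 + 1.764 + 1.423 = 7.007
α = (k/(k−1))·(1 − sum of item variances/σ²_T) = (4/3)·(1 − 7.007/11.119) = 0.49

α = 0.49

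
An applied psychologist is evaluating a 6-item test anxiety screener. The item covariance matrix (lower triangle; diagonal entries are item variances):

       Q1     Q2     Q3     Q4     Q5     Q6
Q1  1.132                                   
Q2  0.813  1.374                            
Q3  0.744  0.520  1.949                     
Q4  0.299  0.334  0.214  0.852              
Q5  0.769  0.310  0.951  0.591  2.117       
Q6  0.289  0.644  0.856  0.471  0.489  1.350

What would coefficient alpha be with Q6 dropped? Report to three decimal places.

α = 0.749

Remaining items: Q1, Q2, Q3, Q4, Q5 (k = 5).
Σσᵢ² = 1.132 + 1.374 + 1.949 + 0.852 + 2.117 = 7.424
σ²_T = 7.424 + 2 × 5.545 = 18.514
α (item deleted) = (5/4)·(1 − 7.424/18.514) = 0.749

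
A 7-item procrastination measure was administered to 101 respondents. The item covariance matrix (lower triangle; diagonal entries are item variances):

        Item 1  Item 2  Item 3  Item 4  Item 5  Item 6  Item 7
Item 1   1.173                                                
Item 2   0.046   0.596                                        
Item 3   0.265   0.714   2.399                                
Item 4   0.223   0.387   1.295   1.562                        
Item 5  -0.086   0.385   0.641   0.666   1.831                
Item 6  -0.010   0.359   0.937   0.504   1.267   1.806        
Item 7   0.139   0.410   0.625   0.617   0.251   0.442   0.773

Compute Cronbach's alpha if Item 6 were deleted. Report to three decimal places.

Cronbach's alpha = 0.735

Remaining items: Item 1, Item 2, Item 3, Item 4, Item 5, Item 7 (k = 6).
sum of item variances = 1.173 + 0.596 + 2.399 + 1.562 + 1.831 + 0.773 = 8.334
σ²_total = 8.334 + 2 × 6.578 = 21.490
α (item deleted) = (6/5)·(1 − 8.334/21.490) = 0.735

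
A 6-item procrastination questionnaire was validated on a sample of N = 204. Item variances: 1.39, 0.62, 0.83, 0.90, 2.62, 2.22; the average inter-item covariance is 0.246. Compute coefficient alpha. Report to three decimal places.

ΣVar(i) = 1.39 + 0.62 + 0.83 + 0.90 + 2.62 + 2.22 = 8.58
Sum of the 15 distinct covariances = 15 × 0.246 = 3.690
Var(T) = ΣVar(i) + 2·Σcov = 8.58 + 2 × 3.690 = 15.960
α = (6/5)·(1 − 8.58/15.960) = 0.555

coefficient alpha = 0.555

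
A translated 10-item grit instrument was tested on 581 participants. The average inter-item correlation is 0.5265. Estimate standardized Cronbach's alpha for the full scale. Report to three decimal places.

standardized Cronbach's alpha = 0.917

Standardized α = k·r̄ / (1 + (k−1)·r̄) = 10 × 0.5265 / (1 + 9 × 0.5265)
  = 5.2650 / 5.7385 = 0.917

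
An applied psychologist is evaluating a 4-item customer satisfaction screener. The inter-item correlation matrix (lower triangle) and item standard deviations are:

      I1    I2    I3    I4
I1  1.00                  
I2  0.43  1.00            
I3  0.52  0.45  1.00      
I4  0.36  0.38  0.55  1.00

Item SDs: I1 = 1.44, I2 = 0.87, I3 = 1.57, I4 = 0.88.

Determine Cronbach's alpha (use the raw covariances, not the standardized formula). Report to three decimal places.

Cronbach's alpha = 0.744

Σσ²ᵢ = 1.44² + 0.87² + 1.57² + 0.88² = 6.0698
Covariances σ_ij = r_ij · s_i · s_j:
  σ(I1,I2) = 0.43 × 1.44 × 0.87 = 0.5387
  σ(I1,I3) = 0.52 × 1.44 × 1.57 = 1.1756
  σ(I1,I4) = 0.36 × 1.44 × 0.88 = 0.4562
  σ(I2,I3) = 0.45 × 0.87 × 1.57 = 0.6147
  σ(I2,I4) = 0.38 × 0.87 × 0.88 = 0.2909
  σ(I3,I4) = 0.55 × 1.57 × 0.88 = 0.7599
σ²_T = Σσ²ᵢ + 2·Σσ_ij = 6.0698 + 2 × 3.8360 = 13.7418
α = (4/3)·(1 − 6.0698/13.7418) = 0.744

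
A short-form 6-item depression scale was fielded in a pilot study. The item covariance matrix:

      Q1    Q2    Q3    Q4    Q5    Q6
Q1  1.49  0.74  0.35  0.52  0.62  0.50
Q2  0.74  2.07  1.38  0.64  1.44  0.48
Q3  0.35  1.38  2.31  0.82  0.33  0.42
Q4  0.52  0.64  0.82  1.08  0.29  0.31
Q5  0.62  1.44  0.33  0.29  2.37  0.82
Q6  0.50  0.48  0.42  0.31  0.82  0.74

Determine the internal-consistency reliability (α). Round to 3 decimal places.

ΣVar(i) = 1.49 + 2.07 + 2.31 + 1.08 + 2.37 + 0.74 = 10.06
Sum of off-diagonal covariances = 9.66
total variance = 10.06 + 2 × 9.66 = 29.38
α = (k/(k−1))·(1 − ΣVar(i)/total variance) = (6/5)·(1 − 10.06/29.38) = 0.789

α = 0.789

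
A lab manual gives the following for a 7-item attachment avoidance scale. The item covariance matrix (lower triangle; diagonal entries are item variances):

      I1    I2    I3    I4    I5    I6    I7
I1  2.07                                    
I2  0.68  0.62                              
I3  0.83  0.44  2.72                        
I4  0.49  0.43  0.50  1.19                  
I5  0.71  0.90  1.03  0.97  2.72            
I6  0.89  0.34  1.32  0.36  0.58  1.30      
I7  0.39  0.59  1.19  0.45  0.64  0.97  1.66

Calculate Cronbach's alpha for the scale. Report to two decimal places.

sum of item variances = 2.07 + 0.62 + 2.72 + 1.19 + 2.72 + 1.30 + 1.66 = 12.28
Sum of off-diagonal covariances = 14.70
σ²_T = 12.28 + 2 × 14.70 = 41.68
α = (k/(k−1))·(1 − sum of item variances/σ²_T) = (7/6)·(1 − 12.28/41.68) = 0.82

α = 0.82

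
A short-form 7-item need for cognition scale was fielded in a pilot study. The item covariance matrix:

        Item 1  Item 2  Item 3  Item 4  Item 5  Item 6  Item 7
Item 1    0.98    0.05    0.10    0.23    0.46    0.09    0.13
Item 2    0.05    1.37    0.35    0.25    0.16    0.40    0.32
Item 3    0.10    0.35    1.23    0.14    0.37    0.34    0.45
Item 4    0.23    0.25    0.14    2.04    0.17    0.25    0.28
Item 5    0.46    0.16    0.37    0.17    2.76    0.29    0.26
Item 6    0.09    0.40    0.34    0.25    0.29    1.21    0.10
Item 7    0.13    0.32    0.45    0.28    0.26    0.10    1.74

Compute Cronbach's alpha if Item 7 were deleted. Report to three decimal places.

Cronbach's alpha = 0.519

Remaining items: Item 1, Item 2, Item 3, Item 4, Item 5, Item 6 (k = 6).
sum of item variances = 0.98 + 1.37 + 1.23 + 2.04 + 2.76 + 1.21 = 9.59
total variance = 9.59 + 2 × 3.65 = 16.89
α (item deleted) = (6/5)·(1 − 9.59/16.89) = 0.519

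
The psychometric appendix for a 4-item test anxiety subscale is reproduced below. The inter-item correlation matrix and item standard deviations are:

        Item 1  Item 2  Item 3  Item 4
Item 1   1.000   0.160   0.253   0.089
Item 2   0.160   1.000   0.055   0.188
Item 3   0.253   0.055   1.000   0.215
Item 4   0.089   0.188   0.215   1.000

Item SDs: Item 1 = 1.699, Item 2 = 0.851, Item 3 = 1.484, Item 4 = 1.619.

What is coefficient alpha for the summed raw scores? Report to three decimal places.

Σσ²ᵢ = 1.699² + 0.851² + 1.484² + 1.619² = 8.4342
Covariances σ_ij = r_ij · s_i · s_j:
  σ(Item 1,Item 2) = 0.160 × 1.699 × 0.851 = 0.2313
  σ(Item 1,Item 3) = 0.253 × 1.699 × 1.484 = 0.6379
  σ(Item 1,Item 4) = 0.089 × 1.699 × 1.619 = 0.2448
  σ(Item 2,Item 3) = 0.055 × 0.851 × 1.484 = 0.0695
  σ(Item 2,Item 4) = 0.188 × 0.851 × 1.619 = 0.2590
  σ(Item 3,Item 4) = 0.215 × 1.484 × 1.619 = 0.5166
σ²_T = Σσ²ᵢ + 2·Σσ_ij = 8.4342 + 2 × 1.9591 = 12.3524
α = (4/3)·(1 − 8.4342/12.3524) = 0.423

α = 0.423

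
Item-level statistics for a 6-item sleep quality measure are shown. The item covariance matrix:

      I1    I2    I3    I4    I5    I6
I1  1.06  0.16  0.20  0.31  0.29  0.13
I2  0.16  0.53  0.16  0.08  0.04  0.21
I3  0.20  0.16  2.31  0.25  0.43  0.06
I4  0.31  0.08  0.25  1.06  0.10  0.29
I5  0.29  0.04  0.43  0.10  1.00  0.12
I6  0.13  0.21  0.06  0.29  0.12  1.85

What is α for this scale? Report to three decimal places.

α = 0.504

sum of item variances = 1.06 + 0.53 + 2.31 + 1.06 + 1.00 + 1.85 = 7.81
Σ_{i<j} σ_ij = 2.83
σ²_T = 7.81 + 2 × 2.83 = 13.47
α = (k/(k−1))·(1 − sum of item variances/σ²_T) = (6/5)·(1 − 7.81/13.47) = 0.504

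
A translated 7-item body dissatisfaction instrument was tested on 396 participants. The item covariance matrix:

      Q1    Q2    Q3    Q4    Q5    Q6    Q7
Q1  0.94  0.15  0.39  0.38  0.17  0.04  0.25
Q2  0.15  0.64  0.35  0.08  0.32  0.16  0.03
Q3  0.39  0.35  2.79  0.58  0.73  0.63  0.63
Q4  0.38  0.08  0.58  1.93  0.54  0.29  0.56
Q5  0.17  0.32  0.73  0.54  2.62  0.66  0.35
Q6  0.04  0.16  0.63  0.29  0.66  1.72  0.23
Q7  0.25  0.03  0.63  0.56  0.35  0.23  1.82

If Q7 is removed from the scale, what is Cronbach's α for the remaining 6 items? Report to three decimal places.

Cronbach's α = 0.608

Remaining items: Q1, Q2, Q3, Q4, Q5, Q6 (k = 6).
Σσᵢ² = 0.94 + 0.64 + 2.79 + 1.93 + 2.62 + 1.72 = 10.64
σ²_T = 10.64 + 2 × 5.47 = 21.58
α (item deleted) = (6/5)·(1 − 10.64/21.58) = 0.608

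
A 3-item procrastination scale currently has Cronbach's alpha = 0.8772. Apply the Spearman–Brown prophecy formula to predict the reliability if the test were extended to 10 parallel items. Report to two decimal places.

Length factor m = 10/3 = 3.3333
α' = m·α / (1 + (m−1)·α)
   = 10/3 × 0.8772 / (1 + (10/3 − 1) × 0.8772)
   = 2.9240 / 3.0468 = 0.96

predicted reliability = 0.96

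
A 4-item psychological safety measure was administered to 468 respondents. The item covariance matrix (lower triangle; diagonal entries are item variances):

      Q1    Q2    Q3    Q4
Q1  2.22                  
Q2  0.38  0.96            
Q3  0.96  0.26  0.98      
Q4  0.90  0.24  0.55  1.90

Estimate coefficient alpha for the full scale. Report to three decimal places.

coefficient alpha = 0.694

ΣVar(i) = 2.22 + 0.96 + 0.98 + 1.90 = 6.06
Sum of off-diagonal covariances = 3.29
total variance = 6.06 + 2 × 3.29 = 12.64
α = (k/(k−1))·(1 − ΣVar(i)/total variance) = (4/3)·(1 − 6.06/12.64) = 0.694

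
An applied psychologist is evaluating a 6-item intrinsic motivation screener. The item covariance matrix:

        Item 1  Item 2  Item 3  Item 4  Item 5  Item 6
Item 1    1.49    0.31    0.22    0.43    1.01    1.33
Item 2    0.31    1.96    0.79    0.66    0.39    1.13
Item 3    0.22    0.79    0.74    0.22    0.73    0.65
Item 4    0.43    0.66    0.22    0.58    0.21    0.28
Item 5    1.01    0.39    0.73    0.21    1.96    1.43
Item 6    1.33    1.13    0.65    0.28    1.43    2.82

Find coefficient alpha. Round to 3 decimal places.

Σσ²ᵢ = 1.49 + 1.96 + 0.74 + 0.58 + 1.96 + 2.82 = 9.55
Sum of off-diagonal covariances = 9.79
Var(T) = 9.55 + 2 × 9.79 = 29.13
α = (k/(k−1))·(1 − Σσ²ᵢ/Var(T)) = (6/5)·(1 − 9.55/29.13) = 0.807

coefficient alpha = 0.807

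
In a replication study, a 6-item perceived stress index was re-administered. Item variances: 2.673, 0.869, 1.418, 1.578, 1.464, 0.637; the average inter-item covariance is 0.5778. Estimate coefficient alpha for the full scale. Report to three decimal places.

α = 0.801

ΣVar(i) = 2.673 + 0.869 + 1.418 + 1.578 + 1.464 + 0.637 = 8.639
Sum of the 15 distinct covariances = 15 × 0.5778 = 8.6670
total variance = ΣVar(i) + 2·Σcov = 8.639 + 2 × 8.6670 = 25.9730
α = (6/5)·(1 − 8.639/25.9730) = 0.801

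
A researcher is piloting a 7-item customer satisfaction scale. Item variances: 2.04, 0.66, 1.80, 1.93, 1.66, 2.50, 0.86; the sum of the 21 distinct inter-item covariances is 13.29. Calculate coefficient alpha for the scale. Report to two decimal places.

ΣVar(i) = 2.04 + 0.66 + 1.80 + 1.93 + 1.66 + 2.50 + 0.86 = 11.45
Sum of distinct covariances = 13.29
σ²_total = ΣVar(i) + 2·Σcov = 11.45 + 2 × 13.29 = 38.03
α = (7/6)·(1 − 11.45/38.03) = 0.82

α = 0.82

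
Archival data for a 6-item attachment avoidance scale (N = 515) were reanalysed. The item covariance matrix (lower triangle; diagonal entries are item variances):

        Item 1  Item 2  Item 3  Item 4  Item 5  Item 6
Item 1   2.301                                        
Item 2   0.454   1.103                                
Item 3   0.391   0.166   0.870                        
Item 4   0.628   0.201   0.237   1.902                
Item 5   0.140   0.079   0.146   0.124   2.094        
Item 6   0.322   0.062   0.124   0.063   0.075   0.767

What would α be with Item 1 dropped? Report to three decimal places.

α = 0.344

Remaining items: Item 2, Item 3, Item 4, Item 5, Item 6 (k = 5).
Σσ²ᵢ = 1.103 + 0.870 + 1.902 + 2.094 + 0.767 = 6.736
Var(T) = 6.736 + 2 × 1.277 = 9.290
α (item deleted) = (5/4)·(1 − 6.736/9.290) = 0.344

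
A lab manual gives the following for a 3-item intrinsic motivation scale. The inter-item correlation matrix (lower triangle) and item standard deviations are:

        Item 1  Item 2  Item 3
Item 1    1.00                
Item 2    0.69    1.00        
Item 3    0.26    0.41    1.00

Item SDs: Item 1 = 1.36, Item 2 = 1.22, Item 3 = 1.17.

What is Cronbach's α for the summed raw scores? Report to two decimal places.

Cronbach's α = 0.72

Σσ²ᵢ = 1.36² + 1.22² + 1.17² = 4.7069
Covariances σ_ij = r_ij · s_i · s_j:
  σ(Item 1,Item 2) = 0.69 × 1.36 × 1.22 = 1.1448
  σ(Item 1,Item 3) = 0.26 × 1.36 × 1.17 = 0.4137
  σ(Item 2,Item 3) = 0.41 × 1.22 × 1.17 = 0.5852
σ²_T = Σσ²ᵢ + 2·Σσ_ij = 4.7069 + 2 × 2.1437 = 8.9943
α = (3/2)·(1 − 4.7069/8.9943) = 0.72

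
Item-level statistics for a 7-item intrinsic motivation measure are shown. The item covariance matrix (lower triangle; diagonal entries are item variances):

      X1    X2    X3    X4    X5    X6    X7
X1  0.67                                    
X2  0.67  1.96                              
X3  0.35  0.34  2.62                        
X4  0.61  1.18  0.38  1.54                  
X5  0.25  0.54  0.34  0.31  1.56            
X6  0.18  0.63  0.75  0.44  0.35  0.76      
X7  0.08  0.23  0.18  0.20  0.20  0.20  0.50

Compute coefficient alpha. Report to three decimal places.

α = 0.742

Σσᵢ² = 0.67 + 1.96 + 2.62 + 1.54 + 1.56 + 0.76 + 0.50 = 9.61
Sum of the distinct covariances = 8.41
Var(T) = 9.61 + 2 × 8.41 = 26.43
α = (k/(k−1))·(1 − Σσᵢ²/Var(T)) = (7/6)·(1 − 9.61/26.43) = 0.742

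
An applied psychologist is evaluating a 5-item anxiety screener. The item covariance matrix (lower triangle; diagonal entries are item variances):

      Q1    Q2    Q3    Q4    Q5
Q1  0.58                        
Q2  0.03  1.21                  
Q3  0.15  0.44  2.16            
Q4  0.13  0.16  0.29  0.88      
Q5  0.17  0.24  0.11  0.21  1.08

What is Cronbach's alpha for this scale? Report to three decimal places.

Cronbach's alpha = 0.494

sum of item variances = 0.58 + 1.21 + 2.16 + 0.88 + 1.08 = 5.91
Sum of off-diagonal covariances = 1.93
σ²_T = 5.91 + 2 × 1.93 = 9.77
α = (k/(k−1))·(1 − sum of item variances/σ²_T) = (5/4)·(1 − 5.91/9.77) = 0.494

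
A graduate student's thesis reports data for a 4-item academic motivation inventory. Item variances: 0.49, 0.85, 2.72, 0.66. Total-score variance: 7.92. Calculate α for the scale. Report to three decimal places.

α = 0.539

Σσᵢ² = 0.49 + 0.85 + 2.72 + 0.66 = 4.72
α = (k/(k−1))·(1 − Σσᵢ²/σ²_total) = (4/3)·(1 − 4.72/7.92) = 0.539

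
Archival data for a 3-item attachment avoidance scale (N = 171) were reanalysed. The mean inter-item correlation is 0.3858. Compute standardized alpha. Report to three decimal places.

α = 0.653

Standardized α = k·r̄ / (1 + (k−1)·r̄) = 3 × 0.3858 / (1 + 2 × 0.3858)
  = 1.1574 / 1.7716 = 0.653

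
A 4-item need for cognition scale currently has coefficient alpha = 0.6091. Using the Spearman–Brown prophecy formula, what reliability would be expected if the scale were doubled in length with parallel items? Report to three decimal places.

Length factor m = 2
α' = m·α / (1 + (m−1)·α)
   = 2 × 0.6091 / (1 + (2 − 1) × 0.6091)
   = 1.2182 / 1.6091 = 0.757

predicted reliability = 0.757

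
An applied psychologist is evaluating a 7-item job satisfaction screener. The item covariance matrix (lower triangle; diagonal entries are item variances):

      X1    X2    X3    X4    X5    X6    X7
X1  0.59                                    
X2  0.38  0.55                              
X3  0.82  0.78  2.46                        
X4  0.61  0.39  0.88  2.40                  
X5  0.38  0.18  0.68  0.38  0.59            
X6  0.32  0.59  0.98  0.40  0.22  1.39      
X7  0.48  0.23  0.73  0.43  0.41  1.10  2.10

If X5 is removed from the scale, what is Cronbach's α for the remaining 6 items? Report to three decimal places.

Remaining items: X1, X2, X3, X4, X6, X7 (k = 6).
ΣVar(i) = 0.59 + 0.55 + 2.46 + 2.40 + 1.39 + 2.10 = 9.49
σ²_total = 9.49 + 2 × 9.12 = 27.73
α (item deleted) = (6/5)·(1 − 9.49/27.73) = 0.789

α = 0.789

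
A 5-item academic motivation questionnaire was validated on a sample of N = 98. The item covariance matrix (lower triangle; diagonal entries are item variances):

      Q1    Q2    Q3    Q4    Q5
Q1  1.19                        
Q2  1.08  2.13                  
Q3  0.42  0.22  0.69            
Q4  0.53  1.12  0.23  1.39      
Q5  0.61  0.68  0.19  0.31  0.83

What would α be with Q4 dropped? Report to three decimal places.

α = 0.759

Remaining items: Q1, Q2, Q3, Q5 (k = 4).
sum of item variances = 1.19 + 2.13 + 0.69 + 0.83 = 4.84
total variance = 4.84 + 2 × 3.20 = 11.24
α (item deleted) = (4/3)·(1 − 4.84/11.24) = 0.759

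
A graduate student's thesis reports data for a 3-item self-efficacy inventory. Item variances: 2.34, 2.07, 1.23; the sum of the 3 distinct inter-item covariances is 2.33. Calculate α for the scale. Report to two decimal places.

α = 0.68

sum of item variances = 2.34 + 2.07 + 1.23 = 5.64
Sum of distinct covariances = 2.33
total variance = sum of item variances + 2·Σcov = 5.64 + 2 × 2.33 = 10.30
α = (3/2)·(1 − 5.64/10.30) = 0.68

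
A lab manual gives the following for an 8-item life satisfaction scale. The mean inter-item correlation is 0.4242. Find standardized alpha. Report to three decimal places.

standardized alpha = 0.855

Standardized α = k·r̄ / (1 + (k−1)·r̄) = 8 × 0.4242 / (1 + 7 × 0.4242)
  = 3.3936 / 3.9694 = 0.855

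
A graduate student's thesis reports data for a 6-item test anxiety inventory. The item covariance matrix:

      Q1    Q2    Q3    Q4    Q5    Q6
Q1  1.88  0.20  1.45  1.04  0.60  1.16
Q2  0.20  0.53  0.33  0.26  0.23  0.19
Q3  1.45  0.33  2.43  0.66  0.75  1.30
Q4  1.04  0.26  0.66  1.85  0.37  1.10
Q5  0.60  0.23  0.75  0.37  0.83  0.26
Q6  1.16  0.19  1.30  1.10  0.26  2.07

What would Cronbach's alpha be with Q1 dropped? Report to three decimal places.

Remaining items: Q2, Q3, Q4, Q5, Q6 (k = 5).
ΣVar(i) = 0.53 + 2.43 + 1.85 + 0.83 + 2.07 = 7.71
σ²_total = 7.71 + 2 × 5.45 = 18.61
α (item deleted) = (5/4)·(1 − 7.71/18.61) = 0.732

α = 0.732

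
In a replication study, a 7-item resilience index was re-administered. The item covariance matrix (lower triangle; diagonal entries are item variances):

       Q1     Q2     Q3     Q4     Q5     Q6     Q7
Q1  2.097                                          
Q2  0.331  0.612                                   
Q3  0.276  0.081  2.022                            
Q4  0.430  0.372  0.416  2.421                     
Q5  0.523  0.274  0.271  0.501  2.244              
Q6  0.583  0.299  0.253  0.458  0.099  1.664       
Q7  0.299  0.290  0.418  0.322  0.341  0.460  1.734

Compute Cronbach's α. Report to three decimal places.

sum of item variances = 2.097 + 0.612 + 2.022 + 2.421 + 2.244 + 1.664 + 1.734 = 12.794
Sum of the distinct covariances = 7.297
Var(T) = 12.794 + 2 × 7.297 = 27.388
α = (k/(k−1))·(1 − sum of item variances/Var(T)) = (7/6)·(1 − 12.794/27.388) = 0.622

Cronbach's α = 0.622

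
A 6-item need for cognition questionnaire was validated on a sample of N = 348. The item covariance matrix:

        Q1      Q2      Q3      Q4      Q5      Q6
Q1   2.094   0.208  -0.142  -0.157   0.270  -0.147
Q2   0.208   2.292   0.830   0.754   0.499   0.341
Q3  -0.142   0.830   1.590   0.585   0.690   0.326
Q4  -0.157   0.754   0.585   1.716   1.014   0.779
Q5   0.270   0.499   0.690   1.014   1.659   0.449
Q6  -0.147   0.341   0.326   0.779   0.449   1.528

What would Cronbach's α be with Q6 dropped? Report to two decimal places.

Cronbach's α = 0.62

Remaining items: Q1, Q2, Q3, Q4, Q5 (k = 5).
sum of item variances = 2.094 + 2.292 + 1.590 + 1.716 + 1.659 = 9.351
total variance = 9.351 + 2 × 4.551 = 18.453
α (item deleted) = (5/4)·(1 − 9.351/18.453) = 0.62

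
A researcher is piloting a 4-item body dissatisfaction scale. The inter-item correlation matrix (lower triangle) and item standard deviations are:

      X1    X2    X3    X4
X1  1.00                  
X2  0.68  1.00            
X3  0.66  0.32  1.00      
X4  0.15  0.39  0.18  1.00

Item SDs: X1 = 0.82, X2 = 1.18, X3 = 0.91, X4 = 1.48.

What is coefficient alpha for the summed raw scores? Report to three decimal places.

Σσ²ᵢ = 0.82² + 1.18² + 0.91² + 1.48² = 5.0833
Covariances σ_ij = r_ij · s_i · s_j:
  σ(X1,X2) = 0.68 × 0.82 × 1.18 = 0.6580
  σ(X1,X3) = 0.66 × 0.82 × 0.91 = 0.4925
  σ(X1,X4) = 0.15 × 0.82 × 1.48 = 0.1820
  σ(X2,X3) = 0.32 × 1.18 × 0.91 = 0.3436
  σ(X2,X4) = 0.39 × 1.18 × 1.48 = 0.6811
  σ(X3,X4) = 0.18 × 0.91 × 1.48 = 0.2424
σ²_T = Σσ²ᵢ + 2·Σσ_ij = 5.0833 + 2 × 2.5996 = 10.2825
α = (4/3)·(1 − 5.0833/10.2825) = 0.674

α = 0.674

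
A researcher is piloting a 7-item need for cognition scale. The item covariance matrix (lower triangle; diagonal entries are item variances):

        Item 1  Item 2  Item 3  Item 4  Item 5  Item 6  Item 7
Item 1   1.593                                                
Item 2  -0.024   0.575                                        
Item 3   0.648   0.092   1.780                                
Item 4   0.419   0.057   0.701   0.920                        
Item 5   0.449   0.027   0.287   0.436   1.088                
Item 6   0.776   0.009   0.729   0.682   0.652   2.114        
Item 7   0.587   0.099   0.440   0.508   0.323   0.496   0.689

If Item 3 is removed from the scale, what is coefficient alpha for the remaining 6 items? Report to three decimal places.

Remaining items: Item 1, Item 2, Item 4, Item 5, Item 6, Item 7 (k = 6).
Σσ²ᵢ = 1.593 + 0.575 + 0.920 + 1.088 + 2.114 + 0.689 = 6.979
total variance = 6.979 + 2 × 5.496 = 17.971
α (item deleted) = (6/5)·(1 − 6.979/17.971) = 0.734

coefficient alpha = 0.734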